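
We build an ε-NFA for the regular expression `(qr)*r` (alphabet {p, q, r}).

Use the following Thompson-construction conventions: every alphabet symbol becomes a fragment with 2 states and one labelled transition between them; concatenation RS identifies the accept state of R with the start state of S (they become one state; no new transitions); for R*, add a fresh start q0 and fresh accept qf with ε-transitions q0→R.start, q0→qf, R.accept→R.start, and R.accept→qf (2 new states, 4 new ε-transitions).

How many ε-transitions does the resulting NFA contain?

4

Per subexpression:
Each of the 3 symbol leaves contributes 0 ε-transitions.
  qr = 0 ε-transitions
  (qr)* = 4 ε-transitions
  (qr)*r = 4 ε-transitions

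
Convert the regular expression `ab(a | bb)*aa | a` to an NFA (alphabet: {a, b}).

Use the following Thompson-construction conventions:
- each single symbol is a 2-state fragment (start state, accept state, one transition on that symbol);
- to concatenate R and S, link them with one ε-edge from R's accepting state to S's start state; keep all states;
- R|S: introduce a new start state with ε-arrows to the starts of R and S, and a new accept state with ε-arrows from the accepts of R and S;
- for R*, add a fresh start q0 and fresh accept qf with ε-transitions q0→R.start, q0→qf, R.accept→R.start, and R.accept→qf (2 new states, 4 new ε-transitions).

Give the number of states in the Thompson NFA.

Per subexpression:
Each of the 8 symbol leaves contributes a 2-state fragment.
  bb : 4 states
  a | bb : 8 states
  (a | bb)* : 10 states
  ab(a | bb)*aa : 18 states
  ab(a | bb)*aa | a : 22 states

22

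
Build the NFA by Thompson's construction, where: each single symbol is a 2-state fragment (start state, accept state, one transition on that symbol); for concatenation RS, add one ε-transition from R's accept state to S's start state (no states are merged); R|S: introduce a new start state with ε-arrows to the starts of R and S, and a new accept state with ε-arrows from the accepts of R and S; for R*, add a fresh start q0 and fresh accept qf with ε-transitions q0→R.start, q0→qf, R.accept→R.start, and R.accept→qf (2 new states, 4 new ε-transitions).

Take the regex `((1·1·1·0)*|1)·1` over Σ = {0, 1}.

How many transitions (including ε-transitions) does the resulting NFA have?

18

By structural recursion:
Each of the 6 symbol leaves contributes 1 transition (1 symbol, 0 ε).
  1·1·1·0 = 7 transitions (4 symbol, 3 ε)
  (1·1·1·0)* = 11 transitions (4 symbol, 7 ε)
  (1·1·1·0)*|1 = 16 transitions (5 symbol, 11 ε)
  ((1·1·1·0)*|1)·1 = 18 transitions (6 symbol, 12 ε)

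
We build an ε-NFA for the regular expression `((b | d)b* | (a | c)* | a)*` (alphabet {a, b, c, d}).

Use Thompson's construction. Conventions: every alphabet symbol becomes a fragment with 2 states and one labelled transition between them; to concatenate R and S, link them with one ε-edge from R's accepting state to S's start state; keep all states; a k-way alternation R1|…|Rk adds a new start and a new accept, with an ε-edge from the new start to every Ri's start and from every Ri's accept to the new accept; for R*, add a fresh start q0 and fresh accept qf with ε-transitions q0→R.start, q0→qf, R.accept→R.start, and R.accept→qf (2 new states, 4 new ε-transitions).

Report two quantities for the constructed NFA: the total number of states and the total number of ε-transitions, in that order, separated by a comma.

Bottom-up over the parse tree:
Each of the 6 symbol leaves contributes 2 states and 0 ε-transitions.
  b | d = 6 states, 4 ε-transitions
  b* = 4 states, 4 ε-transitions
  (b | d)b* = 10 states, 9 ε-transitions
  a | c = 6 states, 4 ε-transitions
  (a | c)* = 8 states, 8 ε-transitions
  (b | d)b* | (a | c)* | a = 22 states, 23 ε-transitions
  ((b | d)b* | (a | c)* | a)* = 24 states, 27 ε-transitions

24, 27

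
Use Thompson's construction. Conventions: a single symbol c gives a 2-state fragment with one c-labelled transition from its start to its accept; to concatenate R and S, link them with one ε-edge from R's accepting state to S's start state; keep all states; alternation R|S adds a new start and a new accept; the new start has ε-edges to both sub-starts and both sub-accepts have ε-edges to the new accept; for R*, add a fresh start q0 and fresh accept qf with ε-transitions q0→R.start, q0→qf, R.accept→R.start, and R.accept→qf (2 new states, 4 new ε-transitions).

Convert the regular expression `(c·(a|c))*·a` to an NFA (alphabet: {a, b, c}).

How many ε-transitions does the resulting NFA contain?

10

Building bottom-up:
Each of the 4 symbol leaves contributes 0 ε-transitions.
  a|c → 4 ε-transitions
  c·(a|c) → 5 ε-transitions
  (c·(a|c))* → 9 ε-transitions
  (c·(a|c))*·a → 10 ε-transitions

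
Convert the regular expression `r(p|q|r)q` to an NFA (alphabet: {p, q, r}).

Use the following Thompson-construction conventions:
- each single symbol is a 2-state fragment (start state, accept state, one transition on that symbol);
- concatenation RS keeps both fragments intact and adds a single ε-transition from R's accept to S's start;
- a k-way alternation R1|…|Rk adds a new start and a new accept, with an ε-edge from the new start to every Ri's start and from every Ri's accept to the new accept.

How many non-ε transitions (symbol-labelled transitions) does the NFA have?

5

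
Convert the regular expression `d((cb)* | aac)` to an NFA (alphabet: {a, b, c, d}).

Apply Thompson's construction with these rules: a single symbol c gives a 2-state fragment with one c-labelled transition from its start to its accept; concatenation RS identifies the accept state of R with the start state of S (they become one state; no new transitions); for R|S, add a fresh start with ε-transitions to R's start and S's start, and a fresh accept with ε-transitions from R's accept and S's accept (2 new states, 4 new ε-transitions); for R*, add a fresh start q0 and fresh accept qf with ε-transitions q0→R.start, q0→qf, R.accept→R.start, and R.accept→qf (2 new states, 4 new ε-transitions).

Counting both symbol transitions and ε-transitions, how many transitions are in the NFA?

14

Recursing over subexpressions:
Each of the 6 symbol leaves contributes 1 transition (1 symbol, 0 ε).
  cb → 2 transitions (2 symbol, 0 ε)
  (cb)* → 6 transitions (2 symbol, 4 ε)
  aac → 3 transitions (3 symbol, 0 ε)
  (cb)* | aac → 13 transitions (5 symbol, 8 ε)
  d((cb)* | aac) → 14 transitions (6 symbol, 8 ε)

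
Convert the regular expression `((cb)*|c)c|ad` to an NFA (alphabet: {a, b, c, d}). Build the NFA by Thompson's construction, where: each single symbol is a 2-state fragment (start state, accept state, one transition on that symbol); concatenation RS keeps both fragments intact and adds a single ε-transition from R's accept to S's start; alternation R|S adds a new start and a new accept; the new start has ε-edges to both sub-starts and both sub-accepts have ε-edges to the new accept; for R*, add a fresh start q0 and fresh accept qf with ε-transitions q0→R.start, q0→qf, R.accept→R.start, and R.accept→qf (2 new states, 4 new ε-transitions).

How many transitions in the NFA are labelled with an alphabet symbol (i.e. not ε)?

By structural recursion:
Each of the 6 symbol leaves contributes exactly 1 symbol transition.
  cb — 2 symbol transitions
  (cb)* — 2 symbol transitions
  (cb)*|c — 3 symbol transitions
  ((cb)*|c)c — 4 symbol transitions
  ad — 2 symbol transitions
  ((cb)*|c)c|ad — 6 symbol transitions

6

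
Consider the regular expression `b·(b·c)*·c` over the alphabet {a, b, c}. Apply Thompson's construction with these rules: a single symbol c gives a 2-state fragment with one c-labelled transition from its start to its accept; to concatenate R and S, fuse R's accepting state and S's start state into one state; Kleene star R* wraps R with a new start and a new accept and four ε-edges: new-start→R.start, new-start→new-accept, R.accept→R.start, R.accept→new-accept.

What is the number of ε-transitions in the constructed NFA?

4

By structural recursion:
Each of the 4 symbol leaves contributes 0 ε-transitions.
  b·c = 0 ε-transitions
  (b·c)* = 4 ε-transitions
  b·(b·c)*·c = 4 ε-transitions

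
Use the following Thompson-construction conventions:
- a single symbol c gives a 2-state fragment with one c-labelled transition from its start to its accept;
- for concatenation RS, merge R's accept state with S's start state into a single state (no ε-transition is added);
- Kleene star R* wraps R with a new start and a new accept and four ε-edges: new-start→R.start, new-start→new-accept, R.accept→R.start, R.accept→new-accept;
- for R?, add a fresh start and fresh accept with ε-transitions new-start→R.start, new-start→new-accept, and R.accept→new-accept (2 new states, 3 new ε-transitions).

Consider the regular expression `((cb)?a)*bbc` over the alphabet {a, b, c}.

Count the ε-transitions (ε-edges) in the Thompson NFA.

Building bottom-up:
Each of the 6 symbol leaves contributes 0 ε-transitions.
  cb = 0 ε-transitions
  (cb)? = 3 ε-transitions
  (cb)?a = 3 ε-transitions
  ((cb)?a)* = 7 ε-transitions
  ((cb)?a)*bbc = 7 ε-transitions

7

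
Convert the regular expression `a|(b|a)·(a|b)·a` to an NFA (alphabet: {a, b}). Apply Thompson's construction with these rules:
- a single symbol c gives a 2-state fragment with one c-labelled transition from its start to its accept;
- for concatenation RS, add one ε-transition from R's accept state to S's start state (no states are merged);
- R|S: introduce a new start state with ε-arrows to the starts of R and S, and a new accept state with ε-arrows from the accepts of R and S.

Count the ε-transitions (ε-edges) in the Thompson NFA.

14

Recursing over subexpressions:
Each of the 6 symbol leaves contributes 0 ε-transitions.
  b|a : 4 ε-transitions
  a|b : 4 ε-transitions
  (b|a)·(a|b)·a : 10 ε-transitions
  a|(b|a)·(a|b)·a : 14 ε-transitions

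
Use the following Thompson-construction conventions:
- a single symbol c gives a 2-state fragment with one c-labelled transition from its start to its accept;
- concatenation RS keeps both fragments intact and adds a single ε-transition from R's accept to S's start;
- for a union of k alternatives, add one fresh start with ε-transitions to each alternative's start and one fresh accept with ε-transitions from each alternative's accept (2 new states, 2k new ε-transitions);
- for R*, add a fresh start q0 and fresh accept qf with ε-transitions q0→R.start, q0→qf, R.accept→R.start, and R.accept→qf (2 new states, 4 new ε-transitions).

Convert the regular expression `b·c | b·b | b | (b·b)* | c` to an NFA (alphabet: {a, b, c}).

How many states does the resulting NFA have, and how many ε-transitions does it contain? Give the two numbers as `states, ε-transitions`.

20, 17

By structural recursion:
Each of the 8 symbol leaves contributes 2 states and 0 ε-transitions.
  b·c = 4 states, 1 ε-transition
  b·b = 4 states, 1 ε-transition
  b·b = 4 states, 1 ε-transition
  (b·b)* = 6 states, 5 ε-transitions
  b·c | b·b | b | (b·b)* | c = 20 states, 17 ε-transitions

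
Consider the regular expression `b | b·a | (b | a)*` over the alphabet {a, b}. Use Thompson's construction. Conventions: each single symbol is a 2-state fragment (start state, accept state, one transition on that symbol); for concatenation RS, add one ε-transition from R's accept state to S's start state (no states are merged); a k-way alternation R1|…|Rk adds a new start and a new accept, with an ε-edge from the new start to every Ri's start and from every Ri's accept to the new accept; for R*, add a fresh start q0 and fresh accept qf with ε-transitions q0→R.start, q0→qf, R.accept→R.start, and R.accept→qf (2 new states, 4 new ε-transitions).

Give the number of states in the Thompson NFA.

16

Building bottom-up:
Each of the 5 symbol leaves contributes a 2-state fragment.
  b·a = 4 states
  b | a = 6 states
  (b | a)* = 8 states
  b | b·a | (b | a)* = 16 states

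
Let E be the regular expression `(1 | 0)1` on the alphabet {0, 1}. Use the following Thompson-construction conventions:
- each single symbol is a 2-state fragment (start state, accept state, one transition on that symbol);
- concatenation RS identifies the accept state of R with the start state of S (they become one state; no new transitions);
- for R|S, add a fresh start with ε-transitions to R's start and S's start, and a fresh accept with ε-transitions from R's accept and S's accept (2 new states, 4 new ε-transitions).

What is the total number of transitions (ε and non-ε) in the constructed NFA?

7

By structural recursion:
Each of the 3 symbol leaves contributes 1 transition (1 symbol, 0 ε).
  1 | 0 → 6 transitions (2 symbol, 4 ε)
  (1 | 0)1 → 7 transitions (3 symbol, 4 ε)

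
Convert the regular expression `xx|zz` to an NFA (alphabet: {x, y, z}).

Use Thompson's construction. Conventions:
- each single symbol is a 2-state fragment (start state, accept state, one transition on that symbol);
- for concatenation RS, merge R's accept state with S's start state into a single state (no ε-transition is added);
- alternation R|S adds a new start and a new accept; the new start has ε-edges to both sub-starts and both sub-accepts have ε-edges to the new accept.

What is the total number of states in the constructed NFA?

8

Building bottom-up:
Each of the 4 symbol leaves contributes a 2-state fragment.
  xx = 3 states
  zz = 3 states
  xx|zz = 8 states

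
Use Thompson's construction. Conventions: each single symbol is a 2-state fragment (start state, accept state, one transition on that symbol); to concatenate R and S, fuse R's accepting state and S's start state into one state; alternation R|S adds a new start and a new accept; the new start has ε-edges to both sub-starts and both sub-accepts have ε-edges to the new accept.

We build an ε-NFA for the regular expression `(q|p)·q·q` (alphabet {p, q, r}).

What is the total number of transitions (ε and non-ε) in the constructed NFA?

Building bottom-up:
Each of the 4 symbol leaves contributes 1 transition (1 symbol, 0 ε).
  q|p → 6 transitions (2 symbol, 4 ε)
  (q|p)·q·q → 8 transitions (4 symbol, 4 ε)

8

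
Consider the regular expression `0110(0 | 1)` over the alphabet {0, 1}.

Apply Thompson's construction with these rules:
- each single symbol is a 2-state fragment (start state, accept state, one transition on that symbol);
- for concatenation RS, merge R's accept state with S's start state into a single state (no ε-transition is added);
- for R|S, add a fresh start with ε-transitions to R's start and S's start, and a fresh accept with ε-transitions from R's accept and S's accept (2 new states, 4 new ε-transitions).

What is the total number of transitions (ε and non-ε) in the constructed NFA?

10

By structural recursion:
Each of the 6 symbol leaves contributes 1 transition (1 symbol, 0 ε).
  0 | 1 = 6 transitions (2 symbol, 4 ε)
  0110(0 | 1) = 10 transitions (6 symbol, 4 ε)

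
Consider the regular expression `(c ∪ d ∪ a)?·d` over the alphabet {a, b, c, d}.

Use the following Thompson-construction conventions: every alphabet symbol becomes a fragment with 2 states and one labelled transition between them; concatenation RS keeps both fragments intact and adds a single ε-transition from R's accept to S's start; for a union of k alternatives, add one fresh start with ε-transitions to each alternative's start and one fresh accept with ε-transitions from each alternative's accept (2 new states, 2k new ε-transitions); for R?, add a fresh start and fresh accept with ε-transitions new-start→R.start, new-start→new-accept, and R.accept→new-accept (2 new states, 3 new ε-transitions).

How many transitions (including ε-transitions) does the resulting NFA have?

14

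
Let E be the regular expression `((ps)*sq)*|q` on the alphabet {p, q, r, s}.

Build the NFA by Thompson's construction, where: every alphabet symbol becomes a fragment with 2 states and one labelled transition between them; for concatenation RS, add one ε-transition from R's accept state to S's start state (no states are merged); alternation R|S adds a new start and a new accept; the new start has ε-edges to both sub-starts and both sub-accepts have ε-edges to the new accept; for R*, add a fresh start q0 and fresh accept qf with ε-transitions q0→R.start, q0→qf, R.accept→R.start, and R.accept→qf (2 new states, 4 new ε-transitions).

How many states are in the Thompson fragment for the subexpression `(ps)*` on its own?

6

Fragment for `(ps)*`:
Each of the 2 symbol leaves contributes a 2-state fragment.
  ps — 4 states
  (ps)* — 6 states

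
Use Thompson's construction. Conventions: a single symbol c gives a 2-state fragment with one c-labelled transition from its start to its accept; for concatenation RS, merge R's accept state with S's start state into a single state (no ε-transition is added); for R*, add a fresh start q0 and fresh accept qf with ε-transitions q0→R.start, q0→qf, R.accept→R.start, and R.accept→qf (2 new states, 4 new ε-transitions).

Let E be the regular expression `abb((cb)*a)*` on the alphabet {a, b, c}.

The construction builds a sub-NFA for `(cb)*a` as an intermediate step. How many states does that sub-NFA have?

Fragment for `(cb)*a`:
Each of the 3 symbol leaves contributes a 2-state fragment.
  cb : 3 states
  (cb)* : 5 states
  (cb)*a : 6 states

6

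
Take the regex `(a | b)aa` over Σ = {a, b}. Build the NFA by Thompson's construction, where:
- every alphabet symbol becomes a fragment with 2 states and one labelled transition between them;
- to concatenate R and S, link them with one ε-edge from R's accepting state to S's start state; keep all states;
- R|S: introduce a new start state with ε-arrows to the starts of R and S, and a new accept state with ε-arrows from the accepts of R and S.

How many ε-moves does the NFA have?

6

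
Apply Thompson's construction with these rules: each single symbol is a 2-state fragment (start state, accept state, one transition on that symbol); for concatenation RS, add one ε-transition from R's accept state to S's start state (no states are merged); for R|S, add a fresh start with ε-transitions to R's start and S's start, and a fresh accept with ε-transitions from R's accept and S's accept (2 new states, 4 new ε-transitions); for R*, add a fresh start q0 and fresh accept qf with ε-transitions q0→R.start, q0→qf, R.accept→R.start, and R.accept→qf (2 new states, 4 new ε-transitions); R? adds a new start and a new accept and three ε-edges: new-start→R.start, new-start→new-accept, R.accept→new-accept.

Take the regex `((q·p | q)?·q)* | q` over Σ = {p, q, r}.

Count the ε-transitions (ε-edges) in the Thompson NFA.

Recursing over subexpressions:
Each of the 5 symbol leaves contributes 0 ε-transitions.
  q·p → 1 ε-transition
  q·p | q → 5 ε-transitions
  (q·p | q)? → 8 ε-transitions
  (q·p | q)?·q → 9 ε-transitions
  ((q·p | q)?·q)* → 13 ε-transitions
  ((q·p | q)?·q)* | q → 17 ε-transitions

17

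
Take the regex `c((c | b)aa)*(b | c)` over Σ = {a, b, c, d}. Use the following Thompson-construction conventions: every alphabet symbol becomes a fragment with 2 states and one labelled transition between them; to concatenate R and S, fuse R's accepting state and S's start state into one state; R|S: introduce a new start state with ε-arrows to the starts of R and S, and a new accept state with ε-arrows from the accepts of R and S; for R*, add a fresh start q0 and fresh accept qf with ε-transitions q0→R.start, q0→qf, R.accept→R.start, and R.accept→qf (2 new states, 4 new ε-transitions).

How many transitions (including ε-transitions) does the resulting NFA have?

19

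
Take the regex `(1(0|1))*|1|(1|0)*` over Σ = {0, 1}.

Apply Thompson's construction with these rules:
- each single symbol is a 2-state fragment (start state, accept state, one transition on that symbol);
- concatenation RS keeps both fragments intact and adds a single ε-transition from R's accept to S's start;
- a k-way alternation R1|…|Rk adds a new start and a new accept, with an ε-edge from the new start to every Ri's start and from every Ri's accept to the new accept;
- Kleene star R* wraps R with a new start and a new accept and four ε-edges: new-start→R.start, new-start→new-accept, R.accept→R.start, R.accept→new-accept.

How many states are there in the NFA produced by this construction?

By structural recursion:
Each of the 6 symbol leaves contributes a 2-state fragment.
  0|1 : 6 states
  1(0|1) : 8 states
  (1(0|1))* : 10 states
  1|0 : 6 states
  (1|0)* : 8 states
  (1(0|1))*|1|(1|0)* : 22 states

22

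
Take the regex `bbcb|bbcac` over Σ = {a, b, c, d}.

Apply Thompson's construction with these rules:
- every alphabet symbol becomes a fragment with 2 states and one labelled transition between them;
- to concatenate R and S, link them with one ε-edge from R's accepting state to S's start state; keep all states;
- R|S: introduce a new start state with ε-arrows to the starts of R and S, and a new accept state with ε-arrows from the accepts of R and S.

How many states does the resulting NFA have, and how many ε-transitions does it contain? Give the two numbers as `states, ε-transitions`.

Building bottom-up:
Each of the 9 symbol leaves contributes 2 states and 0 ε-transitions.
  bbcb → 8 states, 3 ε-transitions
  bbcac → 10 states, 4 ε-transitions
  bbcb|bbcac → 20 states, 11 ε-transitions

20, 11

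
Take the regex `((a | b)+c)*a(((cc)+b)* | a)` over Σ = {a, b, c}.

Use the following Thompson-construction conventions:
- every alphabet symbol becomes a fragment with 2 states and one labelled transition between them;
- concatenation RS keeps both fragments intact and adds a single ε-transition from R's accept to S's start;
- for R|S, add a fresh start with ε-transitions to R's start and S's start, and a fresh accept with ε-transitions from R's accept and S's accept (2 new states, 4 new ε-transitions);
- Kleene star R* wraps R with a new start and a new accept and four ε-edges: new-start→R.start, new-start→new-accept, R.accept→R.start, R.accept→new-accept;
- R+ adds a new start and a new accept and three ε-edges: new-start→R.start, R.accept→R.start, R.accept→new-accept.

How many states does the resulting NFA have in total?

Bottom-up over the parse tree:
Each of the 8 symbol leaves contributes a 2-state fragment.
  a | b → 6 states
  (a | b)+ → 8 states
  (a | b)+c → 10 states
  ((a | b)+c)* → 12 states
  cc → 4 states
  (cc)+ → 6 states
  (cc)+b → 8 states
  ((cc)+b)* → 10 states
  ((cc)+b)* | a → 14 states
  ((a | b)+c)*a(((cc)+b)* | a) → 28 states

28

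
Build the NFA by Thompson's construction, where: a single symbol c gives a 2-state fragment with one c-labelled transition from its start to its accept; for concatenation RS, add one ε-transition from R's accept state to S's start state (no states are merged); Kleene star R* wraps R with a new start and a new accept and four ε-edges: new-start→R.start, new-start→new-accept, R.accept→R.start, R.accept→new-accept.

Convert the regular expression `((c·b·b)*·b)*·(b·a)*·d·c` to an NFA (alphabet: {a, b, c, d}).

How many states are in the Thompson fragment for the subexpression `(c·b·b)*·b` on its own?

10

Fragment for `(c·b·b)*·b`:
Each of the 4 symbol leaves contributes a 2-state fragment.
  c·b·b → 6 states
  (c·b·b)* → 8 states
  (c·b·b)*·b → 10 states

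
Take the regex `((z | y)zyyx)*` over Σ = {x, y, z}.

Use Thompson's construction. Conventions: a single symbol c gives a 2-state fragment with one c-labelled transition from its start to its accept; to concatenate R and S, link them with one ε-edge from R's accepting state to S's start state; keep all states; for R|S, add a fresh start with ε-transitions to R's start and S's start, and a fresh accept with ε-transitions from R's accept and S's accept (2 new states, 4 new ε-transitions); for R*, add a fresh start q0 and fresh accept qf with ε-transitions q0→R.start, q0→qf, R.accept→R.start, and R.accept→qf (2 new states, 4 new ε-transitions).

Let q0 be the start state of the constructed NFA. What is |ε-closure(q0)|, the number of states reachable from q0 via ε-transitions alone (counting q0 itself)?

5

Let C(F) = |ε-closure(F.start)| within fragment F, and note whether F accepts ε. Symbol fragments have C = 1 and do not accept ε. Then:
  z | y → |closure| = 1 + 1 + 1 = 3 (the new accept is not ε-reachable since no branch accepts ε)
  (z | y)zyyx → same as the first factor's closure: |closure| = 3
  ((z | y)zyyx)* → the star's fresh start ε-reaches both the body's start and the fresh accept: |closure| = 2 + 3 = 5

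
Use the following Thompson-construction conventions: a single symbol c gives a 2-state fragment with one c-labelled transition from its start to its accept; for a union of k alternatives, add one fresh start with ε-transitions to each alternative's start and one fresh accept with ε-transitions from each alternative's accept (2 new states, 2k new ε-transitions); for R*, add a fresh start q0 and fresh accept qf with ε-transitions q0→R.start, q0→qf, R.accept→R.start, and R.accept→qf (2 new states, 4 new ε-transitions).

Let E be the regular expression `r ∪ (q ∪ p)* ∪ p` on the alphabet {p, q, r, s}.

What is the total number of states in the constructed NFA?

14

Recursing over subexpressions:
Each of the 4 symbol leaves contributes a 2-state fragment.
  q ∪ p — 6 states
  (q ∪ p)* — 8 states
  r ∪ (q ∪ p)* ∪ p — 14 states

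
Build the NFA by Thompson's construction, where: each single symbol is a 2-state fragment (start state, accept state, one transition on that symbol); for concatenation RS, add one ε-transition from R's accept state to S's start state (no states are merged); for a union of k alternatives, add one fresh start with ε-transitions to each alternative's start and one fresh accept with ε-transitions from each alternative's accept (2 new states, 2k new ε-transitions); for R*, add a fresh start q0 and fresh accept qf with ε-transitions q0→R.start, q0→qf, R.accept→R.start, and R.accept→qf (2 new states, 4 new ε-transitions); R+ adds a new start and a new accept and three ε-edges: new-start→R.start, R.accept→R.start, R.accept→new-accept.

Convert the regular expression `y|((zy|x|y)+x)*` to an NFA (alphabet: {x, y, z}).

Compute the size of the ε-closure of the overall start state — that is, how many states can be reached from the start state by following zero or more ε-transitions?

Compute the ε-closure size of each fragment's start state recursively; a symbol fragment's start has no outgoing ε-edge, so its closure is just itself (size 1).
  zy → same as the first factor's closure: C = 1
  zy|x|y → new start ε-reaches every alternative's start; none of them accept ε, so the new accept is not reached: C = 1 + 1 + 1 + 1 = 4
  (zy|x|y)+ → new start ε-reaches only the body's start; the new accept needs a symbol first: C = 1 + 4 = 5
  (zy|x|y)+x → same as the first factor's closure: C = 5
  ((zy|x|y)+x)* → C = 1 (new start) + 5 (body) + 1 (new accept) = 7
  y|((zy|x|y)+x)* → C = 1 (new start) + (1 + 7) + 1 (new accept, since some branch ε-reaches its own accept) = 10

10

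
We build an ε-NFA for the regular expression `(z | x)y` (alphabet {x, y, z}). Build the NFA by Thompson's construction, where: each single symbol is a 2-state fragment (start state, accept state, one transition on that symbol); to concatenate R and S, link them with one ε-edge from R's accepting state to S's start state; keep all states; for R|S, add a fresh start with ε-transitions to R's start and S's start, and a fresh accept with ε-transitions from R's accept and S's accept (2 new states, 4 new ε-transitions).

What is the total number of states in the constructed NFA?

8

Bottom-up over the parse tree:
Each of the 3 symbol leaves contributes a 2-state fragment.
  z | x → 6 states
  (z | x)y → 8 states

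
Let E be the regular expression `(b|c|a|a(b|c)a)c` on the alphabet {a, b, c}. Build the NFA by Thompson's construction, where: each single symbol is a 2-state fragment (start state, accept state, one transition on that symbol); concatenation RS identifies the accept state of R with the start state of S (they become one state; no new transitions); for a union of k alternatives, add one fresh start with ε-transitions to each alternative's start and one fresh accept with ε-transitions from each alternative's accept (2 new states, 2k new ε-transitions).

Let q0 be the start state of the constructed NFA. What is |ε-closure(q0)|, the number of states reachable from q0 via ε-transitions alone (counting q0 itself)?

5

Work bottom-up. For each fragment F, track |ε-closure(F.start)| and whether F's accept lies in that closure (i.e. whether F accepts ε). A single-symbol fragment has closure size 1 and does not accept ε.
  b|c → |ε-closure| = 1 + 1 + 1 = 3 (the new accept is not ε-reachable since no branch accepts ε)
  a(b|c)a → same as the first factor's closure: |ε-closure| = 1
  b|c|a|a(b|c)a → new start ε-reaches every alternative's start; none of them accept ε, so the new accept is not reached: |ε-closure| = 1 + 1 + 1 + 1 + 1 = 5
  (b|c|a|a(b|c)a)c → same as the first factor's closure: |ε-closure| = 5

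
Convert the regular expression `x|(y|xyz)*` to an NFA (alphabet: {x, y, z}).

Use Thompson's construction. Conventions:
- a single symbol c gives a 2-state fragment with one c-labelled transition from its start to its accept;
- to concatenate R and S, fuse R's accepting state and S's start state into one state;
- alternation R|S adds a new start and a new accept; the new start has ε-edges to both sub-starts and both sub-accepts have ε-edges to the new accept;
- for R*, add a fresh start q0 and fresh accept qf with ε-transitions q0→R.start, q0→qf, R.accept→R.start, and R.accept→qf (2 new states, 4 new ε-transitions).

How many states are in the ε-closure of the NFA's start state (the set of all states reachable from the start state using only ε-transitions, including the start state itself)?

Let C(F) = |ε-closure(F.start)| within fragment F, and note whether F accepts ε. Symbol fragments have C = 1 and do not accept ε. Then:
  xyz : C equals the left operand's closure size = 1 (its accept is not ε-reachable, so the closure stops there)
  y|xyz : new start ε-reaches every alternative's start; none of them accept ε, so the new accept is not reached: C = 1 + 1 + 1 = 3
  (y|xyz)* : the star's fresh start ε-reaches both the body's start and the fresh accept: C = 2 + 3 = 5
  x|(y|xyz)* : C = 1 (new start) + (1 + 5) + 1 (new accept, since some branch ε-reaches its own accept) = 8

8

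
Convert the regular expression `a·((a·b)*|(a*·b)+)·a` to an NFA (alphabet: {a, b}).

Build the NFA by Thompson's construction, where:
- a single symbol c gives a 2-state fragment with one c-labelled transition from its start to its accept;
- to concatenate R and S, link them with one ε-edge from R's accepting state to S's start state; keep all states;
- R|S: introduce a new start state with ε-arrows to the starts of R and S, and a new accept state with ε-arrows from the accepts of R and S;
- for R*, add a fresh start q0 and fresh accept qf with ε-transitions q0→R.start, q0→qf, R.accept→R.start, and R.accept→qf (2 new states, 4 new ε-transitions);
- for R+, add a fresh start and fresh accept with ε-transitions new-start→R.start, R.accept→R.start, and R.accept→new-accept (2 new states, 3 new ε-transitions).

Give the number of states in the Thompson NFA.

20

Recursing over subexpressions:
Each of the 6 symbol leaves contributes a 2-state fragment.
  a·b → 4 states
  (a·b)* → 6 states
  a* → 4 states
  a*·b → 6 states
  (a*·b)+ → 8 states
  (a·b)*|(a*·b)+ → 16 states
  a·((a·b)*|(a*·b)+)·a → 20 states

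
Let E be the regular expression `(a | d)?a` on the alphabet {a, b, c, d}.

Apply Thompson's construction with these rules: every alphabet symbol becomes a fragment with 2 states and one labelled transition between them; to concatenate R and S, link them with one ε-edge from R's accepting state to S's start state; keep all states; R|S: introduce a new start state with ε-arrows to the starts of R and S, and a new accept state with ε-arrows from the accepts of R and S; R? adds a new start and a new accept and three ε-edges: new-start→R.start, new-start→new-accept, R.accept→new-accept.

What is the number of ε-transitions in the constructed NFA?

8

Per subexpression:
Each of the 3 symbol leaves contributes 0 ε-transitions.
  a | d → 4 ε-transitions
  (a | d)? → 7 ε-transitions
  (a | d)?a → 8 ε-transitions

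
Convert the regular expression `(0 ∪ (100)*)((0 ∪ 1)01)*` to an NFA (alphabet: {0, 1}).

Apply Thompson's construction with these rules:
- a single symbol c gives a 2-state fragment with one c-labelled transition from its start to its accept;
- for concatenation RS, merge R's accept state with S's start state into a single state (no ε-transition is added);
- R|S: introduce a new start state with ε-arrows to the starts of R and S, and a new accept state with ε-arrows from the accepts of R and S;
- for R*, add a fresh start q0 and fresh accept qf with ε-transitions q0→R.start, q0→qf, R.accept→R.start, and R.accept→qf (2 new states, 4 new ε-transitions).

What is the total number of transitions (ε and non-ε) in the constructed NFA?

24

Building bottom-up:
Each of the 8 symbol leaves contributes 1 transition (1 symbol, 0 ε).
  100 = 3 transitions (3 symbol, 0 ε)
  (100)* = 7 transitions (3 symbol, 4 ε)
  0 ∪ (100)* = 12 transitions (4 symbol, 8 ε)
  0 ∪ 1 = 6 transitions (2 symbol, 4 ε)
  (0 ∪ 1)01 = 8 transitions (4 symbol, 4 ε)
  ((0 ∪ 1)01)* = 12 transitions (4 symbol, 8 ε)
  (0 ∪ (100)*)((0 ∪ 1)01)* = 24 transitions (8 symbol, 16 ε)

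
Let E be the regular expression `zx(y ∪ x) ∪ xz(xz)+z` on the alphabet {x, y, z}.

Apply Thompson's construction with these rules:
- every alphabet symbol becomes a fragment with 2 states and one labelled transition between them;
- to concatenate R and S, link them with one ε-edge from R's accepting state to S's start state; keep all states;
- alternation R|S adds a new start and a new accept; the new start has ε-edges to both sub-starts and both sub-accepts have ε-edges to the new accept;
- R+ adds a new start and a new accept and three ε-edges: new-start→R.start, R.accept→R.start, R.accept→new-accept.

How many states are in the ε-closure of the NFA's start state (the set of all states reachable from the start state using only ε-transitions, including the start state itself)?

Compute the ε-closure size of each fragment's start state recursively; a symbol fragment's start has no outgoing ε-edge, so its closure is just itself (size 1).
  y ∪ x → new start ε-reaches every alternative's start; none of them accept ε, so the new accept is not reached: |closure| = 1 + 1 + 1 = 3
  zx(y ∪ x) → |closure| equals the left operand's closure size = 1 (its accept is not ε-reachable, so the closure stops there)
  xz → same as the first factor's closure: |closure| = 1
  (xz)+ → |closure| = 1 + 1 = 2 (the body doesn't accept ε, so the new accept is not reached)
  xz(xz)+z → |closure| equals the left operand's closure size = 1 (its accept is not ε-reachable, so the closure stops there)
  zx(y ∪ x) ∪ xz(xz)+z → |closure| = 1 + 1 + 1 = 3 (the new accept is not ε-reachable since no branch accepts ε)

3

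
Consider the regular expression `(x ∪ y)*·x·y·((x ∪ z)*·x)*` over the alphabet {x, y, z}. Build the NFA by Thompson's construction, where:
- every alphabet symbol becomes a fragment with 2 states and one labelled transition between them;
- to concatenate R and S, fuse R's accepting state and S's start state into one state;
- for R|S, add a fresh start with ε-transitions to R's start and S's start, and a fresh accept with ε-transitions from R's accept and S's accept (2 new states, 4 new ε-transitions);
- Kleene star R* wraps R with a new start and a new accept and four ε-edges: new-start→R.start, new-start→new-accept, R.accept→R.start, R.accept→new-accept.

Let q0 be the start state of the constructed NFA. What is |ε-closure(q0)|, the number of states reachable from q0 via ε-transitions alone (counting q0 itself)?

5

Work bottom-up. For each fragment F, track |ε-closure(F.start)| and whether F's accept lies in that closure (i.e. whether F accepts ε). A single-symbol fragment has closure size 1 and does not accept ε.
  x ∪ y — |closure| = 1 + 1 + 1 = 3 (the new accept is not ε-reachable since no branch accepts ε)
  (x ∪ y)* — |closure| = 1 (new start) + 3 (body) + 1 (new accept) = 5
  x ∪ z — |closure| = 1 + 1 + 1 = 3 (the new accept is not ε-reachable since no branch accepts ε)
  (x ∪ z)* — |closure| = 1 (new start) + 3 (body) + 1 (new accept) = 5
  (x ∪ z)*·x — |closure| = 5 + (1−1) = 5 (closure spills across the concat boundary because the left factor accepts ε)
  ((x ∪ z)*·x)* — new start has ε-edges to the inner start and to the new accept, so |closure| = 2 + 5 = 7
  (x ∪ y)*·x·y·((x ∪ z)*·x)* — the left operand accepts ε, so the closure extends into the next operand (the shared merged state is already counted); |closure| = 5 + (1−1) = 5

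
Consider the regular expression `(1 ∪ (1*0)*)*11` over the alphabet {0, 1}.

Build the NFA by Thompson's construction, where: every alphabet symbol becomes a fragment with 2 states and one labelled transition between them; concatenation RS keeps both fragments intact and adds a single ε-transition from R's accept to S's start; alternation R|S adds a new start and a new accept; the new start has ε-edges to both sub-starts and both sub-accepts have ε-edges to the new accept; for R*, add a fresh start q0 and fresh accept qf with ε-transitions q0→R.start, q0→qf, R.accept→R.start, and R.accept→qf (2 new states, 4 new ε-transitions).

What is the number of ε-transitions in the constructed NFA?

Recursing over subexpressions:
Each of the 5 symbol leaves contributes 0 ε-transitions.
  1* — 4 ε-transitions
  1*0 — 5 ε-transitions
  (1*0)* — 9 ε-transitions
  1 ∪ (1*0)* — 13 ε-transitions
  (1 ∪ (1*0)*)* — 17 ε-transitions
  (1 ∪ (1*0)*)*11 — 19 ε-transitions

19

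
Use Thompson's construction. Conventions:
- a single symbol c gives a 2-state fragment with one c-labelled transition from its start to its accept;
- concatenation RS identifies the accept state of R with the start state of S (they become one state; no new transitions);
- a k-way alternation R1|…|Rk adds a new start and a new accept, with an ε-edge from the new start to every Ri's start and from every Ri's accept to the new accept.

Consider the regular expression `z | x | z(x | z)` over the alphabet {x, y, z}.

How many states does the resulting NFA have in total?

Recursing over subexpressions:
Each of the 5 symbol leaves contributes a 2-state fragment.
  x | z : 6 states
  z(x | z) : 7 states
  z | x | z(x | z) : 13 states

13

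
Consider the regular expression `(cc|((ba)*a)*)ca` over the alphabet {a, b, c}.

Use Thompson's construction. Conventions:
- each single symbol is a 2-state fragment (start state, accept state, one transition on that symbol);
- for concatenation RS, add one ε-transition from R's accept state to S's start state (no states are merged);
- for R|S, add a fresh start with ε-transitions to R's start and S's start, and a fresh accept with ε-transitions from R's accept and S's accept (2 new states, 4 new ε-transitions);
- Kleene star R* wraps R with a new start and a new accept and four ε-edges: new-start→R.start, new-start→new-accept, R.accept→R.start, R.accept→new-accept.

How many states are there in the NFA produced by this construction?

Bottom-up over the parse tree:
Each of the 7 symbol leaves contributes a 2-state fragment.
  cc → 4 states
  ba → 4 states
  (ba)* → 6 states
  (ba)*a → 8 states
  ((ba)*a)* → 10 states
  cc|((ba)*a)* → 16 states
  (cc|((ba)*a)*)ca → 20 states

20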